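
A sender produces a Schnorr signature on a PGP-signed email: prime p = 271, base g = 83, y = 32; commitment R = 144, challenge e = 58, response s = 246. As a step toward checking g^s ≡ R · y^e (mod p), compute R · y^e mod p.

32^58 mod 271 = 77
R · y^e ≡ 144·77 = 11088 ≡ 248 (mod 271)

248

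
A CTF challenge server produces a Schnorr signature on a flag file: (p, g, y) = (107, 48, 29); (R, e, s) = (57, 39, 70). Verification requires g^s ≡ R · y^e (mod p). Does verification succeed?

fails

g^s mod p:
Squares mod 107: 48^1≡48, 48^2≡57, 48^4≡39, 48^8≡23, 48^16≡101, 48^32≡36, 48^64≡12
70 = 64 + 4 + 2, so 48^70 ≡ 12·39·57 ≡ 33 (mod 107)
R · y^e mod p:
Squares mod 107: 29^1≡29, 29^2≡92, 29^4≡11, 29^8≡14, 29^16≡89, 29^32≡3
39 = 32 + 4 + 2 + 1, so 29^39 ≡ 3·11·92·29 ≡ 90 (mod 107)
57·90 = 5130 ≡ 101 (mod 107)
33 ≠ 101; the check fails.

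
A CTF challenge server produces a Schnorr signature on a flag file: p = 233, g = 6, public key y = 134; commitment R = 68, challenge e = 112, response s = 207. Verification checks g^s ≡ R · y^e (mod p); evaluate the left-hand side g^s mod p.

125

6^207 mod 233 = 125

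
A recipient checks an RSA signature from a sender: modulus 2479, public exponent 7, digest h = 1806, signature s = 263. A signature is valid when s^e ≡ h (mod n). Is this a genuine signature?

genuine

s^2 ≡ 263^2 = 69169 ≡ 2236
s^4 ≡ 2236^2 = 4999696 ≡ 2032
7 = 4 + 2 + 1, so s^7 ≡ 2032·2236·263 ≡ 1806 (mod 2479)
Since 1806 equals the digest 1806, verification succeeds.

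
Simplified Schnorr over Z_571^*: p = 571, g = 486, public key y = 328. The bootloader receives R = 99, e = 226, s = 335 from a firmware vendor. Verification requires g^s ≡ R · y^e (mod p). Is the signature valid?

invalid

g^s mod p:
486^2 = 236196 ≡ 373
486^4 ≡ 373^2 = 139129 ≡ 376
486^8 ≡ 376^2 = 141376 ≡ 339
486^16 ≡ 339^2 = 114921 ≡ 150
486^32 ≡ 150^2 = 22500 ≡ 231
486^64 ≡ 231^2 = 53361 ≡ 258
486^128 ≡ 258^2 = 66564 ≡ 328
486^256 ≡ 328^2 = 107584 ≡ 236
335 = 256 + 64 + 8 + 4 + 2 + 1, so 486^335 ≡ 236·258·339·376·373·486 ≡ 436 (mod 571)
R · y^e mod p:
328^2 = 107584 ≡ 236
328^4 ≡ 236^2 = 55696 ≡ 309
328^8 ≡ 309^2 = 95481 ≡ 124
328^16 ≡ 124^2 = 15376 ≡ 530
328^32 ≡ 530^2 = 280900 ≡ 539
328^64 ≡ 539^2 = 290521 ≡ 453
328^128 ≡ 453^2 = 205209 ≡ 220
226 = 128 + 64 + 32 + 2, so 328^226 ≡ 220·453·539·236 ≡ 496 (mod 571)
99·496 = 49104 ≡ 569 (mod 571)
436 ≠ 569; the check fails.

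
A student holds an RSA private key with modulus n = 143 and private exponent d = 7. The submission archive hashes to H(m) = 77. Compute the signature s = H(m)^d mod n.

77

Squares mod 143: (H(m))^1≡77, (H(m))^2≡66, (H(m))^4≡66
7 = 4 + 2 + 1, so (H(m))^7 ≡ 66·66·77 ≡ 77 (mod 143)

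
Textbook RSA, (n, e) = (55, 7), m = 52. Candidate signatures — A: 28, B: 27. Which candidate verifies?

Candidate A: Squares mod 55: 28^1≡28, 28^2≡14, 28^4≡31; 7 = 4 + 2 + 1, so 28^7 ≡ 31·14·28 ≡ 52 (mod 55)
  → matches m = 52
Candidate B: Squares mod 55: 27^1≡27, 27^2≡14, 27^4≡31; 7 = 4 + 2 + 1, so 27^7 ≡ 31·14·27 ≡ 3 (mod 55)

A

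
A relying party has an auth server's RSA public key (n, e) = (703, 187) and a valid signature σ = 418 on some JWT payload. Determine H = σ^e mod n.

418

σ^2 ≡ 418^2 = 174724 ≡ 380
σ^4 ≡ 380^2 = 144400 ≡ 285
σ^8 ≡ 285^2 = 81225 ≡ 380
σ^16 ≡ 380^2 = 144400 ≡ 285
σ^32 ≡ 285^2 = 81225 ≡ 380
σ^64 ≡ 380^2 = 144400 ≡ 285
σ^128 ≡ 285^2 = 81225 ≡ 380
187 = 128 + 32 + 16 + 8 + 2 + 1, so σ^187 ≡ 380·380·285·380·380·418 ≡ 418 (mod 703)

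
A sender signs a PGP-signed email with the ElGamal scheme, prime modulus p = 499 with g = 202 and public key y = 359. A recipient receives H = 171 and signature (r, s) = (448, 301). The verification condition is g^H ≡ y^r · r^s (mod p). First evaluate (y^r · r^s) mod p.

93

359^2 = 128881 ≡ 139
359^4 ≡ 139^2 = 19321 ≡ 359
359^8 ≡ 359^2 = 128881 ≡ 139
359^16 ≡ 139^2 = 19321 ≡ 359
359^32 ≡ 359^2 = 128881 ≡ 139
359^64 ≡ 139^2 = 19321 ≡ 359
359^128 ≡ 359^2 = 128881 ≡ 139
359^256 ≡ 139^2 = 19321 ≡ 359
448 = 256 + 128 + 64, so 359^448 ≡ 359·139·359 ≡ 359 (mod 499)
448^2 = 200704 ≡ 106
448^4 ≡ 106^2 = 11236 ≡ 258
448^8 ≡ 258^2 = 66564 ≡ 197
448^16 ≡ 197^2 = 38809 ≡ 386
448^32 ≡ 386^2 = 148996 ≡ 294
448^64 ≡ 294^2 = 86436 ≡ 109
448^128 ≡ 109^2 = 11881 ≡ 404
448^256 ≡ 404^2 = 163216 ≡ 43
301 = 256 + 32 + 8 + 4 + 1, so 448^301 ≡ 43·294·197·258·448 ≡ 452 (mod 499)
y^r · r^s ≡ 359·452 = 162268 ≡ 93 (mod 499)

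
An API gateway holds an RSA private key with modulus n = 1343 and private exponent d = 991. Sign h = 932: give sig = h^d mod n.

28

Squares mod 1343: h^1≡932, h^2≡1046, h^4≡914, h^8≡50, h^16≡1157, h^32≡1021, h^64≡273, h^128≡664, h^256≡392, h^512≡562
991 = 512 + 256 + 128 + 64 + 16 + 8 + 4 + 2 + 1, so h^991 ≡ 562·392·664·273·1157·50·914·1046·932 ≡ 28 (mod 1343)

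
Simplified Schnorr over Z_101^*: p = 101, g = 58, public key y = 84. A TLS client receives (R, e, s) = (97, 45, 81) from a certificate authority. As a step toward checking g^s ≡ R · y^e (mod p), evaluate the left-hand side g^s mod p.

58^81 mod 101 = 97

97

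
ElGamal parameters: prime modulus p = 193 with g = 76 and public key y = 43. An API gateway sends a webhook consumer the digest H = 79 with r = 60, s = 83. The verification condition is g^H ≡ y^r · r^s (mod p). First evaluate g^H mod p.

29

Squares mod 193: 76^1≡76, 76^2≡179, 76^4≡3, 76^8≡9, 76^16≡81, 76^32≡192, 76^64≡1
79 = 64 + 8 + 4 + 2 + 1, so 76^79 ≡ 1·9·3·179·76 ≡ 29 (mod 193)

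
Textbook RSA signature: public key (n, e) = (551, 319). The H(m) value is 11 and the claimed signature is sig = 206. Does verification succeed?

sig^2 ≡ 206^2 = 42436 ≡ 9
sig^4 ≡ 9^2 = 81
sig^8 ≡ 81^2 = 6561 ≡ 500
sig^16 ≡ 500^2 = 250000 ≡ 397
sig^32 ≡ 397^2 = 157609 ≡ 23
sig^64 ≡ 23^2 = 529
sig^128 ≡ 529^2 = 279841 ≡ 484
sig^256 ≡ 484^2 = 234256 ≡ 81
319 = 256 + 32 + 16 + 8 + 4 + 2 + 1, so sig^319 ≡ 81·23·397·500·81·9·206 ≡ 537 (mod 551)
537 ≠ 11, so verification fails.

fails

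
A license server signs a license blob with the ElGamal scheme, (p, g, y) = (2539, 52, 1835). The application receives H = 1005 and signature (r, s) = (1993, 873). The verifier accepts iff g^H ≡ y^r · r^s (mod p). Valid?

no

Left side g^H mod p:
52^2 = 2704 ≡ 165
52^4 ≡ 165^2 = 27225 ≡ 1835
52^8 ≡ 1835^2 = 3367225 ≡ 511
52^16 ≡ 511^2 = 261121 ≡ 2143
52^32 ≡ 2143^2 = 4592449 ≡ 1937
52^64 ≡ 1937^2 = 3751969 ≡ 1866
52^128 ≡ 1866^2 = 3481956 ≡ 987
52^256 ≡ 987^2 = 974169 ≡ 1732
52^512 ≡ 1732^2 = 2999824 ≡ 1265
1005 = 512 + 256 + 128 + 64 + 32 + 8 + 4 + 1, so 52^1005 ≡ 1265·1732·987·1866·1937·511·1835·52 ≡ 585 (mod 2539)
Right side y^r · r^s mod p:
1835^2 = 3367225 ≡ 511
1835^4 ≡ 511^2 = 261121 ≡ 2143
1835^8 ≡ 2143^2 = 4592449 ≡ 1937
1835^16 ≡ 1937^2 = 3751969 ≡ 1866
1835^32 ≡ 1866^2 = 3481956 ≡ 987
1835^64 ≡ 987^2 = 974169 ≡ 1732
1835^128 ≡ 1732^2 = 2999824 ≡ 1265
1835^256 ≡ 1265^2 = 1600225 ≡ 655
1835^512 ≡ 655^2 = 429025 ≡ 2473
1835^1024 ≡ 2473^2 = 6115729 ≡ 1817
1993 = 1024 + 512 + 256 + 128 + 64 + 8 + 1, so 1835^1993 ≡ 1817·2473·655·1265·1732·1937·1835 ≡ 1805 (mod 2539)
1993^2 = 3972049 ≡ 1053
1993^4 ≡ 1053^2 = 1108809 ≡ 1805
1993^8 ≡ 1805^2 = 3258025 ≡ 488
1993^16 ≡ 488^2 = 238144 ≡ 2017
1993^32 ≡ 2017^2 = 4068289 ≡ 811
1993^64 ≡ 811^2 = 657721 ≡ 120
1993^128 ≡ 120^2 = 14400 ≡ 1705
1993^256 ≡ 1705^2 = 2907025 ≡ 2409
1993^512 ≡ 2409^2 = 5803281 ≡ 1666
873 = 512 + 256 + 64 + 32 + 8 + 1, so 1993^873 ≡ 1666·2409·120·811·488·1993 ≡ 234 (mod 2539)
1805·234 = 422370 ≡ 896 (mod 2539)
585 ≠ 896, so verification fails.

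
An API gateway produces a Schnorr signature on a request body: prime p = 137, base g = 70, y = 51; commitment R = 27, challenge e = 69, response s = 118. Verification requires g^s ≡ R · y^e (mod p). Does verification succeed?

fails

g^s mod p:
70^2 = 4900 ≡ 105
70^4 ≡ 105^2 = 11025 ≡ 65
70^8 ≡ 65^2 = 4225 ≡ 115
70^16 ≡ 115^2 = 13225 ≡ 73
70^32 ≡ 73^2 = 5329 ≡ 123
70^64 ≡ 123^2 = 15129 ≡ 59
118 = 64 + 32 + 16 + 4 + 2, so 70^118 ≡ 59·123·73·65·105 ≡ 39 (mod 137)
R · y^e mod p:
51^2 = 2601 ≡ 135
51^4 ≡ 135^2 = 18225 ≡ 4
51^8 ≡ 4^2 = 16
51^16 ≡ 16^2 = 256 ≡ 119
51^32 ≡ 119^2 = 14161 ≡ 50
51^64 ≡ 50^2 = 2500 ≡ 34
69 = 64 + 4 + 1, so 51^69 ≡ 34·4·51 ≡ 86 (mod 137)
27·86 = 2322 ≡ 130 (mod 137)
39 ≠ 130; the check fails.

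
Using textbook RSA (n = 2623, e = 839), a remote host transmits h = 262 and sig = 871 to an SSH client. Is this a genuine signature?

genuine

Squares mod 2623: sig^1≡871, sig^2≡594, sig^4≡1354, sig^8≡2462, sig^16≡2314, sig^32≡1053, sig^64≡1903, sig^128≡1669, sig^256≡2558, sig^512≡1602
839 = 512 + 256 + 64 + 4 + 2 + 1, so sig^839 ≡ 1602·2558·1903·1354·594·871 ≡ 262 (mod 2623)
Since 262 equals the digest 262, verification succeeds.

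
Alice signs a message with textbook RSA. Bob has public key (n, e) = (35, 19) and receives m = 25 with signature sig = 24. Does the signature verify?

does not verify

Squares mod 35: sig^1≡24, sig^2≡16, sig^4≡11, sig^8≡16, sig^16≡11
19 = 16 + 2 + 1, so sig^19 ≡ 11·16·24 ≡ 24 (mod 35)
The recovered value 24 does not match the digest 25.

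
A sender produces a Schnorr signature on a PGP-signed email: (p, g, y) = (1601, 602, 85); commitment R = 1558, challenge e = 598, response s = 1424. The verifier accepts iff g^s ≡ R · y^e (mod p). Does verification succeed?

passes

g^s mod p:
602^2 = 362404 ≡ 578
602^4 ≡ 578^2 = 334084 ≡ 1076
602^8 ≡ 1076^2 = 1157776 ≡ 253
602^16 ≡ 253^2 = 64009 ≡ 1570
602^32 ≡ 1570^2 = 2464900 ≡ 961
602^64 ≡ 961^2 = 923521 ≡ 1345
602^128 ≡ 1345^2 = 1809025 ≡ 1496
602^256 ≡ 1496^2 = 2238016 ≡ 1419
602^512 ≡ 1419^2 = 2013561 ≡ 1104
602^1024 ≡ 1104^2 = 1218816 ≡ 455
1424 = 1024 + 256 + 128 + 16, so 602^1424 ≡ 455·1419·1496·1570 ≡ 1012 (mod 1601)
R · y^e mod p:
85^2 = 7225 ≡ 821
85^4 ≡ 821^2 = 674041 ≡ 20
85^8 ≡ 20^2 = 400
85^16 ≡ 400^2 = 160000 ≡ 1501
85^32 ≡ 1501^2 = 2253001 ≡ 394
85^64 ≡ 394^2 = 155236 ≡ 1540
85^128 ≡ 1540^2 = 2371600 ≡ 519
85^256 ≡ 519^2 = 269361 ≡ 393
85^512 ≡ 393^2 = 154449 ≡ 753
598 = 512 + 64 + 16 + 4 + 2, so 85^598 ≡ 753·1540·1501·20·821 ≡ 1503 (mod 1601)
1558·1503 = 2341674 ≡ 1012 (mod 1601)
1012 ≡ 1012 (mod 1601); signature holds.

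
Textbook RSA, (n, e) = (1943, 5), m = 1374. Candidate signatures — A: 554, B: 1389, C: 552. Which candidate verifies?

A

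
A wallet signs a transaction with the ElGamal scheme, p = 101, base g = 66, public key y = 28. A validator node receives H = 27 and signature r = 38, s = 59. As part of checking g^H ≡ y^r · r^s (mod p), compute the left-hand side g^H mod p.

66^2 = 4356 ≡ 13
66^4 ≡ 13^2 = 169 ≡ 68
66^8 ≡ 68^2 = 4624 ≡ 79
66^16 ≡ 79^2 = 6241 ≡ 80
27 = 16 + 8 + 2 + 1, so 66^27 ≡ 80·79·13·66 ≡ 72 (mod 101)

72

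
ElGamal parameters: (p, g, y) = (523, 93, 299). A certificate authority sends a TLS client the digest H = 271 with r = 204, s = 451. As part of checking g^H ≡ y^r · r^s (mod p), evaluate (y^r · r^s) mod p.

Squares mod 523: 299^1≡299, 299^2≡491, 299^4≡501, 299^8≡484, 299^16≡475, 299^32≡212, 299^64≡489, 299^128≡110
204 = 128 + 64 + 8 + 4, so 299^204 ≡ 110·489·484·501 ≡ 208 (mod 523)
Squares mod 523: 204^1≡204, 204^2≡299, 204^4≡491, 204^8≡501, 204^16≡484, 204^32≡475, 204^64≡212, 204^128≡489, 204^256≡110
451 = 256 + 128 + 64 + 2 + 1, so 204^451 ≡ 110·489·212·299·204 ≡ 248 (mod 523)
y^r · r^s ≡ 208·248 = 51584 ≡ 330 (mod 523)

330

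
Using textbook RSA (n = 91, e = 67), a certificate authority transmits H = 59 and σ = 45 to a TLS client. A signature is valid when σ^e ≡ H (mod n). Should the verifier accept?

Squares mod 91: σ^1≡45, σ^2≡23, σ^4≡74, σ^8≡16, σ^16≡74, σ^32≡16, σ^64≡74
67 = 64 + 2 + 1, so σ^67 ≡ 74·23·45 ≡ 59 (mod 91)
Since 59 equals the digest 59, verification succeeds.

accept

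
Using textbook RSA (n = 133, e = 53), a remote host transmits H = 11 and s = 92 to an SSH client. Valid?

no

s^53 mod 133 = 120
120 ≠ 11, so verification fails.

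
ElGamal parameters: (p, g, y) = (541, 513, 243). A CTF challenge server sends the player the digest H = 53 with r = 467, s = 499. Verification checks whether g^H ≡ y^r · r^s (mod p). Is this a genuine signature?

genuine

Left side g^H mod p:
513^53 mod 541 = 483
Right side y^r · r^s mod p:
243^467 mod 541 = 349
467^499 mod 541 = 175
349·175 = 61075 ≡ 483 (mod 541)
483 ≡ 483 (mod 541), so the signature is genuine.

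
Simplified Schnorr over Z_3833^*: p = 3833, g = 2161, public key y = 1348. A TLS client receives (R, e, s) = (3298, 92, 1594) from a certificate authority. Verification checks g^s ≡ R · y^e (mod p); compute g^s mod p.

Squares mod 3833: 2161^1≡2161, 2161^2≡1327, 2161^4≡1582, 2161^8≡3608, 2161^16≡796, 2161^32≡1171, 2161^64≡2860, 2161^128≡3811, 2161^256≡484, 2161^512≡443, 2161^1024≡766
1594 = 1024 + 512 + 32 + 16 + 8 + 2, so 2161^1594 ≡ 766·443·1171·796·3608·1327 ≡ 2694 (mod 3833)

2694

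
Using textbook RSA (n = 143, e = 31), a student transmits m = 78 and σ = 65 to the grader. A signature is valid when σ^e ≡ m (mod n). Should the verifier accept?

σ^31 mod 143 = 65
The recovered value 65 does not match the digest 78.

reject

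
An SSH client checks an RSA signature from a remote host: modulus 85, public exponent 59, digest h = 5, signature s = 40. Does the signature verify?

verifies

s^2 ≡ 40^2 = 1600 ≡ 70
s^4 ≡ 70^2 = 4900 ≡ 55
s^8 ≡ 55^2 = 3025 ≡ 50
s^16 ≡ 50^2 = 2500 ≡ 35
s^32 ≡ 35^2 = 1225 ≡ 35
59 = 32 + 16 + 8 + 2 + 1, so s^59 ≡ 35·35·50·70·40 ≡ 5 (mod 85)
Since 5 equals the digest 5, verification succeeds.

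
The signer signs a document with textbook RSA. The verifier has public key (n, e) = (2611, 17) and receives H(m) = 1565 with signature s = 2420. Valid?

Squares mod 2611: s^1≡2420, s^2≡2538, s^4≡107, s^8≡1005, s^16≡2179
17 = 16 + 1, so s^17 ≡ 2179·2420 ≡ 1571 (mod 2611)
1571 ≠ 1565, so verification fails.

no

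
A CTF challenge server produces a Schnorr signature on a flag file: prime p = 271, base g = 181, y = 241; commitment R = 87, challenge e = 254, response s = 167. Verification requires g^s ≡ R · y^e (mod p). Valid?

no

g^s mod p:
181^2 = 32761 ≡ 241
181^4 ≡ 241^2 = 58081 ≡ 87
181^8 ≡ 87^2 = 7569 ≡ 252
181^16 ≡ 252^2 = 63504 ≡ 90
181^32 ≡ 90^2 = 8100 ≡ 241
181^64 ≡ 241^2 = 58081 ≡ 87
181^128 ≡ 87^2 = 7569 ≡ 252
167 = 128 + 32 + 4 + 2 + 1, so 181^167 ≡ 252·241·87·241·181 ≡ 30 (mod 271)
R · y^e mod p:
241^2 = 58081 ≡ 87
241^4 ≡ 87^2 = 7569 ≡ 252
241^8 ≡ 252^2 = 63504 ≡ 90
241^16 ≡ 90^2 = 8100 ≡ 241
241^32 ≡ 241^2 = 58081 ≡ 87
241^64 ≡ 87^2 = 7569 ≡ 252
241^128 ≡ 252^2 = 63504 ≡ 90
254 = 128 + 64 + 32 + 16 + 8 + 4 + 2, so 241^254 ≡ 90·252·87·241·90·252·87 ≡ 9 (mod 271)
87·9 = 783 ≡ 241 (mod 271)
30 ≠ 241; the check fails.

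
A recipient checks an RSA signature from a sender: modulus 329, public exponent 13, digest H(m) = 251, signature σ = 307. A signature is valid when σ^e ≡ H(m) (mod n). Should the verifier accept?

accept

σ^2 ≡ 307^2 = 94249 ≡ 155
σ^4 ≡ 155^2 = 24025 ≡ 8
σ^8 ≡ 8^2 = 64
13 = 8 + 4 + 1, so σ^13 ≡ 64·8·307 ≡ 251 (mod 329)
Since 251 equals the digest 251, verification succeeds.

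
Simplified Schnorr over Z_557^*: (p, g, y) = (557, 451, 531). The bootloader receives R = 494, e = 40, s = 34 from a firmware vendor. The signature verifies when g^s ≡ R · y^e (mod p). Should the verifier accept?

reject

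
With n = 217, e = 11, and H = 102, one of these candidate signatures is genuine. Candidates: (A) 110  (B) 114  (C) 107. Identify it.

C

Candidate A: Squares mod 217: 110^1≡110, 110^2≡165, 110^4≡100, 110^8≡18; 11 = 8 + 2 + 1, so 110^11 ≡ 18·165·110 ≡ 115 (mod 217)
Candidate B: Squares mod 217: 114^1≡114, 114^2≡193, 114^4≡142, 114^8≡200; 11 = 8 + 2 + 1, so 114^11 ≡ 200·193·114 ≡ 74 (mod 217)
Candidate C: Squares mod 217: 107^1≡107, 107^2≡165, 107^4≡100, 107^8≡18; 11 = 8 + 2 + 1, so 107^11 ≡ 18·165·107 ≡ 102 (mod 217)
  → matches H = 102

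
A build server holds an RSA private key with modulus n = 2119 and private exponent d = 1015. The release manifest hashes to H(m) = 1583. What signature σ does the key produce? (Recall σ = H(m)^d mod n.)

(H(m))^2 ≡ 1583^2 = 2505889 ≡ 1231
(H(m))^4 ≡ 1231^2 = 1515361 ≡ 276
(H(m))^8 ≡ 276^2 = 76176 ≡ 2011
(H(m))^16 ≡ 2011^2 = 4044121 ≡ 1069
(H(m))^32 ≡ 1069^2 = 1142761 ≡ 620
(H(m))^64 ≡ 620^2 = 384400 ≡ 861
(H(m))^128 ≡ 861^2 = 741321 ≡ 1790
(H(m))^256 ≡ 1790^2 = 3204100 ≡ 172
(H(m))^512 ≡ 172^2 = 29584 ≡ 2037
1015 = 512 + 256 + 128 + 64 + 32 + 16 + 4 + 2 + 1, so (H(m))^1015 ≡ 2037·172·1790·861·620·1069·276·1231·1583 ≡ 101 (mod 2119)

101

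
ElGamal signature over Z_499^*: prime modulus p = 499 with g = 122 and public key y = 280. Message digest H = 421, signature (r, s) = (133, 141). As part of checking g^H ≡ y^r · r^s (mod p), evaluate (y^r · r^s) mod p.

292

280^2 = 78400 ≡ 57
280^4 ≡ 57^2 = 3249 ≡ 255
280^8 ≡ 255^2 = 65025 ≡ 155
280^16 ≡ 155^2 = 24025 ≡ 73
280^32 ≡ 73^2 = 5329 ≡ 339
280^64 ≡ 339^2 = 114921 ≡ 151
280^128 ≡ 151^2 = 22801 ≡ 346
133 = 128 + 4 + 1, so 280^133 ≡ 346·255·280 ≡ 407 (mod 499)
133^2 = 17689 ≡ 224
133^4 ≡ 224^2 = 50176 ≡ 276
133^8 ≡ 276^2 = 76176 ≡ 328
133^16 ≡ 328^2 = 107584 ≡ 299
133^32 ≡ 299^2 = 89401 ≡ 80
133^64 ≡ 80^2 = 6400 ≡ 412
133^128 ≡ 412^2 = 169744 ≡ 84
141 = 128 + 8 + 4 + 1, so 133^141 ≡ 84·328·276·133 ≡ 127 (mod 499)
y^r · r^s ≡ 407·127 = 51689 ≡ 292 (mod 499)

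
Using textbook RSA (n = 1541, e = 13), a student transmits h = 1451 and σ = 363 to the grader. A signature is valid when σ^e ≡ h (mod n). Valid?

Squares mod 1541: σ^1≡363, σ^2≡784, σ^4≡1338, σ^8≡1143
13 = 8 + 4 + 1, so σ^13 ≡ 1143·1338·363 ≡ 1451 (mod 1541)
σ^13 mod 1541 = 1451 matches h.

yes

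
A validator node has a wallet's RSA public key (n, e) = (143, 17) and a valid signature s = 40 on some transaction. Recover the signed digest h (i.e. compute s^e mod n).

105

Squares mod 143: s^1≡40, s^2≡27, s^4≡14, s^8≡53, s^16≡92
17 = 16 + 1, so s^17 ≡ 92·40 ≡ 105 (mod 143)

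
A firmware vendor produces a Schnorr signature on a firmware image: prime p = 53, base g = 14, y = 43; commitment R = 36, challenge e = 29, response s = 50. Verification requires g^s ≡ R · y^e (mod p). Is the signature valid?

invalid

g^s mod p:
14^2 = 196 ≡ 37
14^4 ≡ 37^2 = 1369 ≡ 44
14^8 ≡ 44^2 = 1936 ≡ 28
14^16 ≡ 28^2 = 784 ≡ 42
14^32 ≡ 42^2 = 1764 ≡ 15
50 = 32 + 16 + 2, so 14^50 ≡ 15·42·37 ≡ 43 (mod 53)
R · y^e mod p:
43^2 = 1849 ≡ 47
43^4 ≡ 47^2 = 2209 ≡ 36
43^8 ≡ 36^2 = 1296 ≡ 24
43^16 ≡ 24^2 = 576 ≡ 46
29 = 16 + 8 + 4 + 1, so 43^29 ≡ 46·24·36·43 ≡ 7 (mod 53)
36·7 = 252 ≡ 40 (mod 53)
43 ≠ 40; the check fails.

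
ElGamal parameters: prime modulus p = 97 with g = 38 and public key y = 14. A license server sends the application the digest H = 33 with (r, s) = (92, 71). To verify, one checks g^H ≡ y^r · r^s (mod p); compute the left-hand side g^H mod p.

38^2 = 1444 ≡ 86
38^4 ≡ 86^2 = 7396 ≡ 24
38^8 ≡ 24^2 = 576 ≡ 91
38^16 ≡ 91^2 = 8281 ≡ 36
38^32 ≡ 36^2 = 1296 ≡ 35
33 = 32 + 1, so 38^33 ≡ 35·38 ≡ 69 (mod 97)

69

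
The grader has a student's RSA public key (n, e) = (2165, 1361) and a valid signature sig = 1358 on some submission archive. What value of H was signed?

sig^1361 mod 2165 = 1218

1218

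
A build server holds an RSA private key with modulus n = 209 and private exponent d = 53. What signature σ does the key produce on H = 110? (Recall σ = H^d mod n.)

Squares mod 209: H^1≡110, H^2≡187, H^4≡66, H^8≡176, H^16≡44, H^32≡55
53 = 32 + 16 + 4 + 1, so H^53 ≡ 55·44·66·110 ≡ 33 (mod 209)

33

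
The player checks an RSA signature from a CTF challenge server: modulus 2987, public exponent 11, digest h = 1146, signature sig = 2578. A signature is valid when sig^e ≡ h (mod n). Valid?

Squares mod 2987: sig^1≡2578, sig^2≡9, sig^4≡81, sig^8≡587
11 = 8 + 2 + 1, so sig^11 ≡ 587·9·2578 ≡ 1841 (mod 2987)
1841 ≠ 1146, so verification fails.

no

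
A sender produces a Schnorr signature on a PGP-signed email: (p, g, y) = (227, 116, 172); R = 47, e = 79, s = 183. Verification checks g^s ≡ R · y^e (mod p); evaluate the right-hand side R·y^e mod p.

25

172^2 = 29584 ≡ 74
172^4 ≡ 74^2 = 5476 ≡ 28
172^8 ≡ 28^2 = 784 ≡ 103
172^16 ≡ 103^2 = 10609 ≡ 167
172^32 ≡ 167^2 = 27889 ≡ 195
172^64 ≡ 195^2 = 38025 ≡ 116
79 = 64 + 8 + 4 + 2 + 1, so 172^79 ≡ 116·103·28·74·172 ≡ 44 (mod 227)
R · y^e ≡ 47·44 = 2068 ≡ 25 (mod 227)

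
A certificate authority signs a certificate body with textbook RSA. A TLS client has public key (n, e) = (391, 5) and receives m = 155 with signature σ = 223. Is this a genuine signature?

forged

σ^2 ≡ 223^2 = 49729 ≡ 72
σ^4 ≡ 72^2 = 5184 ≡ 101
5 = 4 + 1, so σ^5 ≡ 101·223 ≡ 236 (mod 391)
The recovered value 236 does not match the digest 155.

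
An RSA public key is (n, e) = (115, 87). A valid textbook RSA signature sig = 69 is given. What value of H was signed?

sig^2 ≡ 69^2 = 4761 ≡ 46
sig^4 ≡ 46^2 = 2116 ≡ 46
sig^8 ≡ 46^2 = 2116 ≡ 46
sig^16 ≡ 46^2 = 2116 ≡ 46
sig^32 ≡ 46^2 = 2116 ≡ 46
sig^64 ≡ 46^2 = 2116 ≡ 46
87 = 64 + 16 + 4 + 2 + 1, so sig^87 ≡ 46·46·46·46·69 ≡ 69 (mod 115)

69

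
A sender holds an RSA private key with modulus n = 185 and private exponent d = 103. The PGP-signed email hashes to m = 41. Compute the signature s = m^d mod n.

m^2 ≡ 41^2 = 1681 ≡ 16
m^4 ≡ 16^2 = 256 ≡ 71
m^8 ≡ 71^2 = 5041 ≡ 46
m^16 ≡ 46^2 = 2116 ≡ 81
m^32 ≡ 81^2 = 6561 ≡ 86
m^64 ≡ 86^2 = 7396 ≡ 181
103 = 64 + 32 + 4 + 2 + 1, so m^103 ≡ 181·86·71·16·41 ≡ 151 (mod 185)

151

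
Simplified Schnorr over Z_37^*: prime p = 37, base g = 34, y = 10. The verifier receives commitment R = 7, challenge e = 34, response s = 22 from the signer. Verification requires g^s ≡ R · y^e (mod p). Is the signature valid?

invalid

g^s mod p:
34^22 mod 37 = 7
R · y^e mod p:
10^34 mod 37 = 10
7·10 = 70 ≡ 33 (mod 37)
7 ≠ 33; the check fails.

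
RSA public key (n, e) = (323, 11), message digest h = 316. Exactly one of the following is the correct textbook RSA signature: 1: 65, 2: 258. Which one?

Candidate 1: 65^2 = 4225 ≡ 26; 65^4 ≡ 26^2 = 676 ≡ 30; 65^8 ≡ 30^2 = 900 ≡ 254; 11 = 8 + 2 + 1, so 65^11 ≡ 254·26·65 ≡ 316 (mod 323)
  → matches h = 316
Candidate 2: 258^2 = 66564 ≡ 26; 258^4 ≡ 26^2 = 676 ≡ 30; 258^8 ≡ 30^2 = 900 ≡ 254; 11 = 8 + 2 + 1, so 258^11 ≡ 254·26·258 ≡ 7 (mod 323)

1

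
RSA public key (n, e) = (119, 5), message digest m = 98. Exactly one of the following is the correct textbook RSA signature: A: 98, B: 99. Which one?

A

Candidate A: Squares mod 119: 98^1≡98, 98^2≡84, 98^4≡35; 5 = 4 + 1, so 98^5 ≡ 35·98 ≡ 98 (mod 119)
  → matches m = 98
Candidate B: Squares mod 119: 99^1≡99, 99^2≡43, 99^4≡64; 5 = 4 + 1, so 99^5 ≡ 64·99 ≡ 29 (mod 119)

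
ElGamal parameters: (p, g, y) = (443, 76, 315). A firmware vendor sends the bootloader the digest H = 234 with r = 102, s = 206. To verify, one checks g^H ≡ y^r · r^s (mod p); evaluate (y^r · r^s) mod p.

Squares mod 443: 315^1≡315, 315^2≡436, 315^4≡49, 315^8≡186, 315^16≡42, 315^32≡435, 315^64≡64
102 = 64 + 32 + 4 + 2, so 315^102 ≡ 64·435·49·436 ≡ 188 (mod 443)
Squares mod 443: 102^1≡102, 102^2≡215, 102^4≡153, 102^8≡373, 102^16≡27, 102^32≡286, 102^64≡284, 102^128≡30
206 = 128 + 64 + 8 + 4 + 2, so 102^206 ≡ 30·284·373·153·215 ≡ 390 (mod 443)
y^r · r^s ≡ 188·390 = 73320 ≡ 225 (mod 443)

225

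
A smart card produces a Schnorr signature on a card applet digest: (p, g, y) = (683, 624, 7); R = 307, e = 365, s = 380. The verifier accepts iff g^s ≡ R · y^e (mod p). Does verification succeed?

fails

g^s mod p:
624^2 = 389376 ≡ 66
624^4 ≡ 66^2 = 4356 ≡ 258
624^8 ≡ 258^2 = 66564 ≡ 313
624^16 ≡ 313^2 = 97969 ≡ 300
624^32 ≡ 300^2 = 90000 ≡ 527
624^64 ≡ 527^2 = 277729 ≡ 431
624^128 ≡ 431^2 = 185761 ≡ 668
624^256 ≡ 668^2 = 446224 ≡ 225
380 = 256 + 64 + 32 + 16 + 8 + 4, so 624^380 ≡ 225·431·527·300·313·258 ≡ 249 (mod 683)
R · y^e mod p:
7^2 = 49
7^4 ≡ 49^2 = 2401 ≡ 352
7^8 ≡ 352^2 = 123904 ≡ 281
7^16 ≡ 281^2 = 78961 ≡ 416
7^32 ≡ 416^2 = 173056 ≡ 257
7^64 ≡ 257^2 = 66049 ≡ 481
7^128 ≡ 481^2 = 231361 ≡ 507
7^256 ≡ 507^2 = 257049 ≡ 241
365 = 256 + 64 + 32 + 8 + 4 + 1, so 7^365 ≡ 241·481·257·281·352·7 ≡ 580 (mod 683)
307·580 = 178060 ≡ 480 (mod 683)
249 ≠ 480; the check fails.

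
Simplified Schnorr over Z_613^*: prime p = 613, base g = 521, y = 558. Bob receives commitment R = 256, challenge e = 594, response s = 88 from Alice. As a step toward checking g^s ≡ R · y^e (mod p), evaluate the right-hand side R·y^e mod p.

537

558^2 = 311364 ≡ 573
558^4 ≡ 573^2 = 328329 ≡ 374
558^8 ≡ 374^2 = 139876 ≡ 112
558^16 ≡ 112^2 = 12544 ≡ 284
558^32 ≡ 284^2 = 80656 ≡ 353
558^64 ≡ 353^2 = 124609 ≡ 170
558^128 ≡ 170^2 = 28900 ≡ 89
558^256 ≡ 89^2 = 7921 ≡ 565
558^512 ≡ 565^2 = 319225 ≡ 465
594 = 512 + 64 + 16 + 2, so 558^594 ≡ 465·170·284·573 ≡ 220 (mod 613)
R · y^e ≡ 256·220 = 56320 ≡ 537 (mod 613)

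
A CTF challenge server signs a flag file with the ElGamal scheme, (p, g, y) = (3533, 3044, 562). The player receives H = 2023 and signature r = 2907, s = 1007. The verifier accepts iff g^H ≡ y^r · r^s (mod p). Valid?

yes

Left side g^H mod p:
3044^2 = 9265936 ≡ 2410
3044^4 ≡ 2410^2 = 5808100 ≡ 3381
3044^8 ≡ 3381^2 = 11431161 ≡ 1906
3044^16 ≡ 1906^2 = 3632836 ≡ 912
3044^32 ≡ 912^2 = 831744 ≡ 1489
3044^64 ≡ 1489^2 = 2217121 ≡ 1930
3044^128 ≡ 1930^2 = 3724900 ≡ 1118
3044^256 ≡ 1118^2 = 1249924 ≡ 2775
3044^512 ≡ 2775^2 = 7700625 ≡ 2218
3044^1024 ≡ 2218^2 = 4919524 ≡ 1588
2023 = 1024 + 512 + 256 + 128 + 64 + 32 + 4 + 2 + 1, so 3044^2023 ≡ 1588·2218·2775·1118·1930·1489·3381·2410·3044 ≡ 3230 (mod 3533)
Right side y^r · r^s mod p:
562^2 = 315844 ≡ 1407
562^4 ≡ 1407^2 = 1979649 ≡ 1169
562^8 ≡ 1169^2 = 1366561 ≡ 2823
562^16 ≡ 2823^2 = 7969329 ≡ 2414
562^32 ≡ 2414^2 = 5827396 ≡ 1479
562^64 ≡ 1479^2 = 2187441 ≡ 514
562^128 ≡ 514^2 = 264196 ≡ 2754
562^256 ≡ 2754^2 = 7584516 ≡ 2698
562^512 ≡ 2698^2 = 7279204 ≡ 1224
562^1024 ≡ 1224^2 = 1498176 ≡ 184
562^2048 ≡ 184^2 = 33856 ≡ 2059
2907 = 2048 + 512 + 256 + 64 + 16 + 8 + 2 + 1, so 562^2907 ≡ 2059·1224·2698·514·2414·2823·1407·562 ≡ 1644 (mod 3533)
2907^2 = 8450649 ≡ 3246
2907^4 ≡ 3246^2 = 10536516 ≡ 1110
2907^8 ≡ 1110^2 = 1232100 ≡ 2616
2907^16 ≡ 2616^2 = 6843456 ≡ 35
2907^32 ≡ 35^2 = 1225
2907^64 ≡ 1225^2 = 1500625 ≡ 2633
2907^128 ≡ 2633^2 = 6932689 ≡ 943
2907^256 ≡ 943^2 = 889249 ≡ 2466
2907^512 ≡ 2466^2 = 6081156 ≡ 863
1007 = 512 + 256 + 128 + 64 + 32 + 8 + 4 + 2 + 1, so 2907^1007 ≡ 863·2466·943·2633·1225·2616·1110·3246·2907 ≡ 2353 (mod 3533)
1644·2353 = 3868332 ≡ 3230 (mod 3533)
3230 ≡ 3230 (mod 3533), so the signature is genuine.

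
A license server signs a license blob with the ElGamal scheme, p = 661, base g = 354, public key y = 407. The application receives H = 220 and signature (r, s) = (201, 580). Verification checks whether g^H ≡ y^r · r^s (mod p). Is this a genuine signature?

forged

Left side g^H mod p:
354^2 = 125316 ≡ 387
354^4 ≡ 387^2 = 149769 ≡ 383
354^8 ≡ 383^2 = 146689 ≡ 608
354^16 ≡ 608^2 = 369664 ≡ 165
354^32 ≡ 165^2 = 27225 ≡ 124
354^64 ≡ 124^2 = 15376 ≡ 173
354^128 ≡ 173^2 = 29929 ≡ 184
220 = 128 + 64 + 16 + 8 + 4, so 354^220 ≡ 184·173·165·608·383 ≡ 296 (mod 661)
Right side y^r · r^s mod p:
407^2 = 165649 ≡ 399
407^4 ≡ 399^2 = 159201 ≡ 561
407^8 ≡ 561^2 = 314721 ≡ 85
407^16 ≡ 85^2 = 7225 ≡ 615
407^32 ≡ 615^2 = 378225 ≡ 133
407^64 ≡ 133^2 = 17689 ≡ 503
407^128 ≡ 503^2 = 253009 ≡ 507
201 = 128 + 64 + 8 + 1, so 407^201 ≡ 507·503·85·407 ≡ 548 (mod 661)
201^2 = 40401 ≡ 80
201^4 ≡ 80^2 = 6400 ≡ 451
201^8 ≡ 451^2 = 203401 ≡ 474
201^16 ≡ 474^2 = 224676 ≡ 597
201^32 ≡ 597^2 = 356409 ≡ 130
201^64 ≡ 130^2 = 16900 ≡ 375
201^128 ≡ 375^2 = 140625 ≡ 493
201^256 ≡ 493^2 = 243049 ≡ 462
201^512 ≡ 462^2 = 213444 ≡ 602
580 = 512 + 64 + 4, so 201^580 ≡ 602·375·451 ≡ 81 (mod 661)
548·81 = 44388 ≡ 101 (mod 661)
296 ≠ 101, so verification fails.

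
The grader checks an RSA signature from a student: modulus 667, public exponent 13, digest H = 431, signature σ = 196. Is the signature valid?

invalid

σ^13 mod 667 = 236
236 ≠ 431, so verification fails.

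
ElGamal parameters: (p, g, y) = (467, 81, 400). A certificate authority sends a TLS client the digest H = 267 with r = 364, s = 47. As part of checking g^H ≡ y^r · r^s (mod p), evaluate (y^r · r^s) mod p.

400^2 = 160000 ≡ 286
400^4 ≡ 286^2 = 81796 ≡ 71
400^8 ≡ 71^2 = 5041 ≡ 371
400^16 ≡ 371^2 = 137641 ≡ 343
400^32 ≡ 343^2 = 117649 ≡ 432
400^64 ≡ 432^2 = 186624 ≡ 291
400^128 ≡ 291^2 = 84681 ≡ 154
400^256 ≡ 154^2 = 23716 ≡ 366
364 = 256 + 64 + 32 + 8 + 4, so 400^364 ≡ 366·291·432·371·71 ≡ 25 (mod 467)
364^2 = 132496 ≡ 335
364^4 ≡ 335^2 = 112225 ≡ 145
364^8 ≡ 145^2 = 21025 ≡ 10
364^16 ≡ 10^2 = 100
364^32 ≡ 100^2 = 10000 ≡ 193
47 = 32 + 8 + 4 + 2 + 1, so 364^47 ≡ 193·10·145·335·364 ≡ 130 (mod 467)
y^r · r^s ≡ 25·130 = 3250 ≡ 448 (mod 467)

448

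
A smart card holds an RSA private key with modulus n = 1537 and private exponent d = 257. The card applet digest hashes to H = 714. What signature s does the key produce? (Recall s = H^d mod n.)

885

H^2 ≡ 714^2 = 509796 ≡ 1049
H^4 ≡ 1049^2 = 1100401 ≡ 1446
H^8 ≡ 1446^2 = 2090916 ≡ 596
H^16 ≡ 596^2 = 355216 ≡ 169
H^32 ≡ 169^2 = 28561 ≡ 895
H^64 ≡ 895^2 = 801025 ≡ 248
H^128 ≡ 248^2 = 61504 ≡ 24
H^256 ≡ 24^2 = 576
257 = 256 + 1, so H^257 ≡ 576·714 ≡ 885 (mod 1537)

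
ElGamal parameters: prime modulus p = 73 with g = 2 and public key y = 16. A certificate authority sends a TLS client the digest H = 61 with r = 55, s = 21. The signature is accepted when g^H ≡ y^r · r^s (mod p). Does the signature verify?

verifies

Left side g^H mod p:
2^61 mod 73 = 55
Right side y^r · r^s mod p:
16^55 mod 73 = 16
55^21 mod 73 = 8
16·8 = 128 ≡ 55 (mod 73)
55 ≡ 55 (mod 73), so the signature is genuine.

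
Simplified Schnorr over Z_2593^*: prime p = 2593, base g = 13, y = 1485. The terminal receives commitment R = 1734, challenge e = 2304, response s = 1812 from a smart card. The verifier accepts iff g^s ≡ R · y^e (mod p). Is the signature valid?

valid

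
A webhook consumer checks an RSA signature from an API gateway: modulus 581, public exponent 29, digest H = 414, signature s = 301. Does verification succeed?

s^2 ≡ 301^2 = 90601 ≡ 546
s^4 ≡ 546^2 = 298116 ≡ 63
s^8 ≡ 63^2 = 3969 ≡ 483
s^16 ≡ 483^2 = 233289 ≡ 308
29 = 16 + 8 + 4 + 1, so s^29 ≡ 308·483·63·301 ≡ 511 (mod 581)
The recovered value 511 does not match the digest 414.

fails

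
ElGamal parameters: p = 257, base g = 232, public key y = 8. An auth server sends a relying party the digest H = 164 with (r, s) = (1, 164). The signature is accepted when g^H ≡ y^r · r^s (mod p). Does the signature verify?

does not verify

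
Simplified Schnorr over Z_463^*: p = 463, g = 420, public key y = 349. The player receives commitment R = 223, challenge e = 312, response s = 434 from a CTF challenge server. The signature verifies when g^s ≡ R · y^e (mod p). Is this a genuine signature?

forged

g^s mod p:
Squares mod 463: 420^1≡420, 420^2≡460, 420^4≡9, 420^8≡81, 420^16≡79, 420^32≡222, 420^64≡206, 420^128≡303, 420^256≡135
434 = 256 + 128 + 32 + 16 + 2, so 420^434 ≡ 135·303·222·79·460 ≡ 194 (mod 463)
R · y^e mod p:
Squares mod 463: 349^1≡349, 349^2≡32, 349^4≡98, 349^8≡344, 349^16≡271, 349^32≡287, 349^64≡418, 349^128≡173, 349^256≡297
312 = 256 + 32 + 16 + 8, so 349^312 ≡ 297·287·271·344 ≡ 159 (mod 463)
223·159 = 35457 ≡ 269 (mod 463)
194 ≠ 269; the check fails.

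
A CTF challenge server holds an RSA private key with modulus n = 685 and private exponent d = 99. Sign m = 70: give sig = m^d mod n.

m^2 ≡ 70^2 = 4900 ≡ 105
m^4 ≡ 105^2 = 11025 ≡ 65
m^8 ≡ 65^2 = 4225 ≡ 115
m^16 ≡ 115^2 = 13225 ≡ 210
m^32 ≡ 210^2 = 44100 ≡ 260
m^64 ≡ 260^2 = 67600 ≡ 470
99 = 64 + 32 + 2 + 1, so m^99 ≡ 470·260·105·70 ≡ 55 (mod 685)

55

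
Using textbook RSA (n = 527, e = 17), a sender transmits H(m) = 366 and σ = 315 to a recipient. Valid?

yes

σ^2 ≡ 315^2 = 99225 ≡ 149
σ^4 ≡ 149^2 = 22201 ≡ 67
σ^8 ≡ 67^2 = 4489 ≡ 273
σ^16 ≡ 273^2 = 74529 ≡ 222
17 = 16 + 1, so σ^17 ≡ 222·315 ≡ 366 (mod 527)
Since 366 equals the digest 366, verification succeeds.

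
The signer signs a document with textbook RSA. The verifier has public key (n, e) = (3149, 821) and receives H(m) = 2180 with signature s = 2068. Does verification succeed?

fails

Squares mod 3149: s^1≡2068, s^2≡282, s^4≡799, s^8≡2303, s^16≡893, s^32≡752, s^64≡1833, s^128≡3055, s^256≡2538, s^512≡1739
821 = 512 + 256 + 32 + 16 + 4 + 1, so s^821 ≡ 1739·2538·752·893·799·2068 ≡ 94 (mod 3149)
94 ≠ 2180, so verification fails.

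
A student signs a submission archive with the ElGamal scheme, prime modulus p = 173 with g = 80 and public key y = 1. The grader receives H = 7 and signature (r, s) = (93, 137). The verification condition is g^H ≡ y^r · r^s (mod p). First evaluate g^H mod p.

93

Squares mod 173: 80^1≡80, 80^2≡172, 80^4≡1
7 = 4 + 2 + 1, so 80^7 ≡ 1·172·80 ≡ 93 (mod 173)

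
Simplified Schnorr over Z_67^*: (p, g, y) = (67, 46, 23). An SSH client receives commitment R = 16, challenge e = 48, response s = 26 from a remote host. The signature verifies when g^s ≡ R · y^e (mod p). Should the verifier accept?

g^s mod p:
46^2 = 2116 ≡ 39
46^4 ≡ 39^2 = 1521 ≡ 47
46^8 ≡ 47^2 = 2209 ≡ 65
46^16 ≡ 65^2 = 4225 ≡ 4
26 = 16 + 8 + 2, so 46^26 ≡ 4·65·39 ≡ 23 (mod 67)
R · y^e mod p:
23^2 = 529 ≡ 60
23^4 ≡ 60^2 = 3600 ≡ 49
23^8 ≡ 49^2 = 2401 ≡ 56
23^16 ≡ 56^2 = 3136 ≡ 54
23^32 ≡ 54^2 = 2916 ≡ 35
48 = 32 + 16, so 23^48 ≡ 35·54 ≡ 14 (mod 67)
16·14 = 224 ≡ 23 (mod 67)
23 ≡ 23 (mod 67); signature holds.

accept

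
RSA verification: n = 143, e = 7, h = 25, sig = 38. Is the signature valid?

sig^2 ≡ 38^2 = 1444 ≡ 14
sig^4 ≡ 14^2 = 196 ≡ 53
7 = 4 + 2 + 1, so sig^7 ≡ 53·14·38 ≡ 25 (mod 143)
sig^7 mod 143 = 25 matches h.

valid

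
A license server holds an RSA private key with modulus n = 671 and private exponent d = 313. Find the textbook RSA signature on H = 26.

Squares mod 671: H^1≡26, H^2≡5, H^4≡25, H^8≡625, H^16≡103, H^32≡544, H^64≡25, H^128≡625, H^256≡103
313 = 256 + 32 + 16 + 8 + 1, so H^313 ≡ 103·544·103·625·26 ≡ 295 (mod 671)

295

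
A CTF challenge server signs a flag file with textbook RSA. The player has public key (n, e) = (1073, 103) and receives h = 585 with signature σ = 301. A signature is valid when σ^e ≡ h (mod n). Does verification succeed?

fails

σ^2 ≡ 301^2 = 90601 ≡ 469
σ^4 ≡ 469^2 = 219961 ≡ 1069
σ^8 ≡ 1069^2 = 1142761 ≡ 16
σ^16 ≡ 16^2 = 256
σ^32 ≡ 256^2 = 65536 ≡ 83
σ^64 ≡ 83^2 = 6889 ≡ 451
103 = 64 + 32 + 4 + 2 + 1, so σ^103 ≡ 451·83·1069·469·301 ≡ 653 (mod 1073)
σ^103 mod 1073 = 653, but h = 585.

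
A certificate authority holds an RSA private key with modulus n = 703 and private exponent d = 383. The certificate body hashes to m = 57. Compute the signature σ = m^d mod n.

19

m^2 ≡ 57^2 = 3249 ≡ 437
m^4 ≡ 437^2 = 190969 ≡ 456
m^8 ≡ 456^2 = 207936 ≡ 551
m^16 ≡ 551^2 = 303601 ≡ 608
m^32 ≡ 608^2 = 369664 ≡ 589
m^64 ≡ 589^2 = 346921 ≡ 342
m^128 ≡ 342^2 = 116964 ≡ 266
m^256 ≡ 266^2 = 70756 ≡ 456
383 = 256 + 64 + 32 + 16 + 8 + 4 + 2 + 1, so m^383 ≡ 456·342·589·608·551·456·437·57 ≡ 19 (mod 703)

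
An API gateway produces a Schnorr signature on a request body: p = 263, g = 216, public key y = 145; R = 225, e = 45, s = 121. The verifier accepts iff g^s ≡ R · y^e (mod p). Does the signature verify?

verifies

g^s mod p:
Squares mod 263: 216^1≡216, 216^2≡105, 216^4≡242, 216^8≡178, 216^16≡124, 216^32≡122, 216^64≡156
121 = 64 + 32 + 16 + 8 + 1, so 216^121 ≡ 156·122·124·178·216 ≡ 31 (mod 263)
R · y^e mod p:
Squares mod 263: 145^1≡145, 145^2≡248, 145^4≡225, 145^8≡129, 145^16≡72, 145^32≡187
45 = 32 + 8 + 4 + 1, so 145^45 ≡ 187·129·225·145 ≡ 103 (mod 263)
225·103 = 23175 ≡ 31 (mod 263)
31 ≡ 31 (mod 263); signature holds.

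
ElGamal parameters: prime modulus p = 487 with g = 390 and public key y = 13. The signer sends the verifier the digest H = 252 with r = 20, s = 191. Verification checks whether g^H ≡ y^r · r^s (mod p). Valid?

no

Left side g^H mod p:
390^2 = 152100 ≡ 156
390^4 ≡ 156^2 = 24336 ≡ 473
390^8 ≡ 473^2 = 223729 ≡ 196
390^16 ≡ 196^2 = 38416 ≡ 430
390^32 ≡ 430^2 = 184900 ≡ 327
390^64 ≡ 327^2 = 106929 ≡ 276
390^128 ≡ 276^2 = 76176 ≡ 204
252 = 128 + 64 + 32 + 16 + 8 + 4, so 390^252 ≡ 204·276·327·430·196·473 ≡ 19 (mod 487)
Right side y^r · r^s mod p:
13^2 = 169
13^4 ≡ 169^2 = 28561 ≡ 315
13^8 ≡ 315^2 = 99225 ≡ 364
13^16 ≡ 364^2 = 132496 ≡ 32
20 = 16 + 4, so 13^20 ≡ 32·315 ≡ 340 (mod 487)
20^2 = 400
20^4 ≡ 400^2 = 160000 ≡ 264
20^8 ≡ 264^2 = 69696 ≡ 55
20^16 ≡ 55^2 = 3025 ≡ 103
20^32 ≡ 103^2 = 10609 ≡ 382
20^64 ≡ 382^2 = 145924 ≡ 311
20^128 ≡ 311^2 = 96721 ≡ 295
191 = 128 + 32 + 16 + 8 + 4 + 2 + 1, so 20^191 ≡ 295·382·103·55·264·400·20 ≡ 326 (mod 487)
340·326 = 110840 ≡ 291 (mod 487)
19 ≠ 291, so verification fails.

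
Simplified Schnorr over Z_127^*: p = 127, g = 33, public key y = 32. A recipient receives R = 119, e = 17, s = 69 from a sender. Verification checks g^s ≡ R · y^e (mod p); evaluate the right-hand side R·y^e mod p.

111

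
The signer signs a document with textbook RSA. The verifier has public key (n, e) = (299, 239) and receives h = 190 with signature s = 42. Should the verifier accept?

s^2 ≡ 42^2 = 1764 ≡ 269
s^4 ≡ 269^2 = 72361 ≡ 3
s^8 ≡ 3^2 = 9
s^16 ≡ 9^2 = 81
s^32 ≡ 81^2 = 6561 ≡ 282
s^64 ≡ 282^2 = 79524 ≡ 289
s^128 ≡ 289^2 = 83521 ≡ 100
239 = 128 + 64 + 32 + 8 + 4 + 2 + 1, so s^239 ≡ 100·289·282·9·3·269·42 ≡ 152 (mod 299)
152 ≠ 190, so verification fails.

reject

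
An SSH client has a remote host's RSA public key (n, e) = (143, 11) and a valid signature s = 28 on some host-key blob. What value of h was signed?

72

Squares mod 143: s^1≡28, s^2≡69, s^4≡42, s^8≡48
11 = 8 + 2 + 1, so s^11 ≡ 48·69·28 ≡ 72 (mod 143)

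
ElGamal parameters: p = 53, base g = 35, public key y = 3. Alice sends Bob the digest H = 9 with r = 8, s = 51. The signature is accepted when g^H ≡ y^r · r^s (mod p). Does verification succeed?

passes

Left side g^H mod p:
35^2 = 1225 ≡ 6
35^4 ≡ 6^2 = 36
35^8 ≡ 36^2 = 1296 ≡ 24
9 = 8 + 1, so 35^9 ≡ 24·35 ≡ 45 (mod 53)
Right side y^r · r^s mod p:
3^2 = 9
3^4 ≡ 9^2 = 81 ≡ 28
3^8 ≡ 28^2 = 784 ≡ 42
8^2 = 64 ≡ 11
8^4 ≡ 11^2 = 121 ≡ 15
8^8 ≡ 15^2 = 225 ≡ 13
8^16 ≡ 13^2 = 169 ≡ 10
8^32 ≡ 10^2 = 100 ≡ 47
51 = 32 + 16 + 2 + 1, so 8^51 ≡ 47·10·11·8 ≡ 20 (mod 53)
42·20 = 840 ≡ 45 (mod 53)
45 ≡ 45 (mod 53), so the signature is genuine.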